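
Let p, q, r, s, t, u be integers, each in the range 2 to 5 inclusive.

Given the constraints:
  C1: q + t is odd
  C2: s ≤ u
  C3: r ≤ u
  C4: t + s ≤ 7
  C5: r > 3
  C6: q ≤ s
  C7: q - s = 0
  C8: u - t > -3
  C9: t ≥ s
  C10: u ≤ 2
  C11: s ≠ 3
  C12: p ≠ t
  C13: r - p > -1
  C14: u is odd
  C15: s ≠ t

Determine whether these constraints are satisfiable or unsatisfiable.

Unsatisfiable

From constraint 5: r ≥ 4. From constraints 3 and 10: r ≤ u and u ≤ 2, so r ≤ 2. But 2 < 4, so no value of r works.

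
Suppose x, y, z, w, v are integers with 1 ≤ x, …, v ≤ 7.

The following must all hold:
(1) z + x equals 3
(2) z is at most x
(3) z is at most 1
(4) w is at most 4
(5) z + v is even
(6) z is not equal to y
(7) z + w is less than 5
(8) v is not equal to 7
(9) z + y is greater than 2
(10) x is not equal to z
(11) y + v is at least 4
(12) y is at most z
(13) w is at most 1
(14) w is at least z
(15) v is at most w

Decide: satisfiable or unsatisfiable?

From constraints 3 and 12: y ≤ z ≤ 1. From constraints 13 and 15: v ≤ w ≤ 1. Hence y + v ≤ 2. But constraint 11 requires y + v ≥ 4, and 4 > 2. Contradiction.

Unsatisfiable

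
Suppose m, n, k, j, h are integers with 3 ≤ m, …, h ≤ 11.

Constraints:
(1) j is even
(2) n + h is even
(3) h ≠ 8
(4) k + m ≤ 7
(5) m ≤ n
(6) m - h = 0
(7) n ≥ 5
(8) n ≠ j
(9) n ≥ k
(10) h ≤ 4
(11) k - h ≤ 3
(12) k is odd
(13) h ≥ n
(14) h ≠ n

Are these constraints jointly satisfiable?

From constraints 7 and 13: h ≥ n and n ≥ 5, so h ≥ 5. From constraint 10: h ≤ 4. But 4 < 5, so no value of h works.

Unsatisfiable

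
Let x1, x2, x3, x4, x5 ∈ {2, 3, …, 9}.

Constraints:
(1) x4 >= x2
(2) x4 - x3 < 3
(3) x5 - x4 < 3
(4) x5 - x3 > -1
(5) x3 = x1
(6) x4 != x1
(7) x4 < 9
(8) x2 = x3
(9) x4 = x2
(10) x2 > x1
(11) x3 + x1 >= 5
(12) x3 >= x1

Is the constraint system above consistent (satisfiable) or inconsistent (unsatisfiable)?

From constraints 5, 8, and 9, x4 = x2 = x3 = x1, so x4 = x1. But constraint 6 says x4 ≠ x1. Contradiction.

Unsatisfiable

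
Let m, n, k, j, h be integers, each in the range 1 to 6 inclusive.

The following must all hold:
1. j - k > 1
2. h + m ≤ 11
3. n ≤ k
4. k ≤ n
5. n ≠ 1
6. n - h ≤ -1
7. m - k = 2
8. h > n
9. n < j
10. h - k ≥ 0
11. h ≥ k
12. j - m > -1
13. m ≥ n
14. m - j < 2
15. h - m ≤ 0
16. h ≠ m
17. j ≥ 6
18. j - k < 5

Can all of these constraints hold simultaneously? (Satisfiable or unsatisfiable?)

Try m = 5, n = 3, k = 3, j = 6, h = 4.
Check constraint 1: j - k = 3; constraint 2: h + m = 9; constraint 6: n - h = -1. The remaining constraints are straightforward to verify.

Satisfiable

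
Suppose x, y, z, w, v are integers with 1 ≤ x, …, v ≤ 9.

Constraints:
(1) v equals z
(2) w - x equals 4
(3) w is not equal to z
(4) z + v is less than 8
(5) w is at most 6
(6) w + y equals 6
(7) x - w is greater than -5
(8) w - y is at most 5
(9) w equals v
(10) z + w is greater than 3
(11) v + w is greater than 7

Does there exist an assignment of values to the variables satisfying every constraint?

From constraints 1 and 9, w = v = z, so w = z. But constraint 3 says w ≠ z. Contradiction.

Unsatisfiable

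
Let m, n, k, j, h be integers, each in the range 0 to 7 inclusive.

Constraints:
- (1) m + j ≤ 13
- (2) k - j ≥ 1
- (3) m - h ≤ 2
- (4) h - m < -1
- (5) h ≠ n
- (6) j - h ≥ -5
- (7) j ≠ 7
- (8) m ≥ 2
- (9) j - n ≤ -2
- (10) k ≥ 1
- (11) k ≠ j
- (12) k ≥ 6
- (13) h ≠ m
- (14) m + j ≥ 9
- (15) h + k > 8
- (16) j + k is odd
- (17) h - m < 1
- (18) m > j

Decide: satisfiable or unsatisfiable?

Satisfiable

Setting (m, n, k, j, h) = (7, 6, 6, 3, 5) satisfies everything: constraint 1: m + j = 10; constraint 2: k - j = 3; constraint 3: m - h = 2, and the others follow.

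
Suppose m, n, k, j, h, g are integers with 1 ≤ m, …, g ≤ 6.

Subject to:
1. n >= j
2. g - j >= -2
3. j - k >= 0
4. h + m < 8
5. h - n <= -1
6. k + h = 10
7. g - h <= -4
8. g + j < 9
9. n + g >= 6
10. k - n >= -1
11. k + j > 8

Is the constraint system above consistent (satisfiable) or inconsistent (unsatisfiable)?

Constraints 2, 3, 5, 7, and 10 give j − k ≥ 0, k − n ≥ -1, n − h ≥ 1, h − g ≥ 4, g − j ≥ -2.
Adding all 5 inequalities: the left sides telescope to 0, and the right sides sum to 0 + (-1) + 1 + 4 + (-2) = 2. So 0 ≥ 2, which is false.

Unsatisfiable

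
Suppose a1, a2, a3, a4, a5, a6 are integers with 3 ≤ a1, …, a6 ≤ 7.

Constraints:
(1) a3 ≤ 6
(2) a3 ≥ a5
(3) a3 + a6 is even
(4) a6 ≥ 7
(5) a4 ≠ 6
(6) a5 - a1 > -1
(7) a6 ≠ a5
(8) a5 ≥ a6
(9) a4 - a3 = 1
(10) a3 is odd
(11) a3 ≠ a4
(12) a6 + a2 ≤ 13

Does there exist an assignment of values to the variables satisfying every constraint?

From constraints 4 and 8: a5 ≥ a6 and a6 ≥ 7, so a5 ≥ 7. From constraints 1 and 2: a5 ≤ a3 and a3 ≤ 6, so a5 ≤ 6. But 6 < 7, so no value of a5 works.

Unsatisfiable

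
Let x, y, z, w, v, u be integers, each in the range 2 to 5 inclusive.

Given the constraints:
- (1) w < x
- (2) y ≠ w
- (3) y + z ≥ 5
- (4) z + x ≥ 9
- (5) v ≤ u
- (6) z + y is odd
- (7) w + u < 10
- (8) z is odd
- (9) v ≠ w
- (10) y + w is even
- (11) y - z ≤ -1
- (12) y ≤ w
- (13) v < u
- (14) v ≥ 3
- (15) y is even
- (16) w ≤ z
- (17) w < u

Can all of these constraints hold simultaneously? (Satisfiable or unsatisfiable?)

Satisfiable

One satisfying assignment is x = 5, y = 2, z = 5, w = 4, v = 3, u = 5.
For the less obvious constraints — constraint 3: y + z = 7; constraint 4: z + x = 10; constraint 7: w + u = 9 — and the others hold by inspection.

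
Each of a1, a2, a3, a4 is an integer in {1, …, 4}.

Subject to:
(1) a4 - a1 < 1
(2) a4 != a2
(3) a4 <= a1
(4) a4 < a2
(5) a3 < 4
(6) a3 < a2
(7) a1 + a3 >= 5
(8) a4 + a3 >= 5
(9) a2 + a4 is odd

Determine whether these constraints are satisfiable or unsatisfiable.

Try a1 = 4, a2 = 4, a3 = 3, a4 = 3.
Check constraint 1: a4 - a1 = -1; constraint 7: a1 + a3 = 7. The remaining constraints are straightforward to verify.

Satisfiable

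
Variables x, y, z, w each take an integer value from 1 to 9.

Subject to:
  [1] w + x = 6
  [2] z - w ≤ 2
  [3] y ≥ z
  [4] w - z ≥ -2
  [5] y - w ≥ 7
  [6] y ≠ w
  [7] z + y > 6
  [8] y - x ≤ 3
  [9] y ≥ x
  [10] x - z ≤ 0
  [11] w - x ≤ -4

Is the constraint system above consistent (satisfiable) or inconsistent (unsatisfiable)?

Unsatisfiable

Constraints 4, 5, 8, and 10 give y − w ≥ 7, w − z ≥ -2, z − x ≥ 0, x − y ≥ -3.
Adding all 4 inequalities: the left sides telescope to 0, and the right sides sum to 7 + (-2) + 0 + (-3) = 2. So 0 ≥ 2, which is false.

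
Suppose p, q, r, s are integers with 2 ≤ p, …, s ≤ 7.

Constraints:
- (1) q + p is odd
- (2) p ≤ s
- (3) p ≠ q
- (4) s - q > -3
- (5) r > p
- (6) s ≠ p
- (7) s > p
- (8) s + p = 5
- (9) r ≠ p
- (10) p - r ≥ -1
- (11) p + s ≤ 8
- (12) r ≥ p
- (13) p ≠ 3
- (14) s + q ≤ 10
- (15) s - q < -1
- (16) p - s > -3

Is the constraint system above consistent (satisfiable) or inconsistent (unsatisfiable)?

Setting (p, q, r, s) = (2, 5, 3, 3) satisfies everything: constraint 4: s - q = -2; constraint 8: s + p = 5, and the others follow.

Satisfiable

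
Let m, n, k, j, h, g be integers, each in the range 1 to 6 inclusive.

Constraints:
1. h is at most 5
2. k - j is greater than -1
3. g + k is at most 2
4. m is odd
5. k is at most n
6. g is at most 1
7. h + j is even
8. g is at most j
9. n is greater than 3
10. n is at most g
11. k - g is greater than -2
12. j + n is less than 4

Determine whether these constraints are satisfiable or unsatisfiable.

Unsatisfiable

From constraint 9: n ≥ 4. From constraints 6 and 10: n ≤ g and g ≤ 1, so n ≤ 1. But 1 < 4, so no value of n works.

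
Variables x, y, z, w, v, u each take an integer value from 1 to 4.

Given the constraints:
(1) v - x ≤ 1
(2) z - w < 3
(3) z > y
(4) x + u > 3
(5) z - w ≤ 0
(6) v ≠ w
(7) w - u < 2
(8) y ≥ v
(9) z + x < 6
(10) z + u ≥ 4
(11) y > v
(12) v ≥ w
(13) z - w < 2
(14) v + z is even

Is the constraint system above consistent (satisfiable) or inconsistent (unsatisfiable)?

Constraints 3, 5, 11, and 12 give y < z, z ≤ w, w ≤ v, v < y. Chaining: y < z ≤ w ≤ v < y, which forces y < y — impossible.

Unsatisfiable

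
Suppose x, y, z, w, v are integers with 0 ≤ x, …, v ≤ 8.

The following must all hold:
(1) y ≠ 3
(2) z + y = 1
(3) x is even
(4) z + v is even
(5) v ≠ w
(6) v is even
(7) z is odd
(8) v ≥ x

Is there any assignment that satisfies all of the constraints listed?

Unsatisfiable

Constraint 7 makes z odd and constraint 6 makes v even, so z + v must be odd. Constraint 4 says z + v is even — contradiction.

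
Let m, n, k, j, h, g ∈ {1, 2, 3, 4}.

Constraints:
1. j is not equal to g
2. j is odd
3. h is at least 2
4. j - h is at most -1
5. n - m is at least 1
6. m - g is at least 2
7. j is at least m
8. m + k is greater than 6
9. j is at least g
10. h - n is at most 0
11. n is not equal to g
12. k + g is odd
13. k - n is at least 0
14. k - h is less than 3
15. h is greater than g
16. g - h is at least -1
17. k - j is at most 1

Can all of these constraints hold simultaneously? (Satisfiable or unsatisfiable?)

Unsatisfiable

Constraints 4, 5, 6, 13, 16, and 17 give j − k ≥ -1, k − n ≥ 0, n − m ≥ 1, m − g ≥ 2, g − h ≥ -1, h − j ≥ 1.
Adding all 6 inequalities: the left sides telescope to 0, and the right sides sum to (-1) + 0 + 1 + 2 + (-1) + 1 = 2. So 0 ≥ 2, which is false.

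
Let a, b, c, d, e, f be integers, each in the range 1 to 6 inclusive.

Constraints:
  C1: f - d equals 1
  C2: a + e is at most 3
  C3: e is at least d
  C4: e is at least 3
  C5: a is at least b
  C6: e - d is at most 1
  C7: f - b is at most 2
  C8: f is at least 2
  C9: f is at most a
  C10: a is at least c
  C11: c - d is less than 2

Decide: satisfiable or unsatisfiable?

From constraints 8 and 9: a ≥ f ≥ 2. From constraint 4: e ≥ 3. Hence a + e ≥ 5. But constraint 2 requires a + e ≤ 3, and 3 < 5. Contradiction.

Unsatisfiable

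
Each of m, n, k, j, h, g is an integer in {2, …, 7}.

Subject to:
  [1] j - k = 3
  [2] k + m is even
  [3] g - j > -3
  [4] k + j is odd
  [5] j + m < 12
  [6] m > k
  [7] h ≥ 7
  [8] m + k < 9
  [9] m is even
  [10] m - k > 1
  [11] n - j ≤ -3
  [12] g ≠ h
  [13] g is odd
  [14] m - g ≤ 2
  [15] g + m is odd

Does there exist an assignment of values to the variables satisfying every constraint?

Setting (m, n, k, j, h, g) = (4, 2, 2, 5, 7, 3) satisfies everything: constraint 1: j - k = 3; constraint 3: g - j = -2, and the others follow.

Satisfiable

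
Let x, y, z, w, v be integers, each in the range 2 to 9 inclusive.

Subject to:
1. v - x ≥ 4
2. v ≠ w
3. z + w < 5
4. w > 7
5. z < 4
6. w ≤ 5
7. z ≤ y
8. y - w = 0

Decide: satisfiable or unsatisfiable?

From constraint 4: w ≥ 8. From constraint 6: w ≤ 5. But 5 < 8, so no value of w works.

Unsatisfiable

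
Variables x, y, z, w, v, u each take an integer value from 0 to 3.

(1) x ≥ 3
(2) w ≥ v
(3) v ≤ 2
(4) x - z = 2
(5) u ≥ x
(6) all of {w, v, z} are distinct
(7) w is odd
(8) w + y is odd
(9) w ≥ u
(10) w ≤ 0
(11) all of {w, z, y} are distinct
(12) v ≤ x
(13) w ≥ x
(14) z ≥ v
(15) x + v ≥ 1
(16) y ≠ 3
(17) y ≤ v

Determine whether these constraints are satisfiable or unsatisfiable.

From constraints 1 and 5: u ≥ x and x ≥ 3, so u ≥ 3. From constraints 9 and 10: u ≤ w and w ≤ 0, so u ≤ 0. But 0 < 3, so no value of u works.

Unsatisfiable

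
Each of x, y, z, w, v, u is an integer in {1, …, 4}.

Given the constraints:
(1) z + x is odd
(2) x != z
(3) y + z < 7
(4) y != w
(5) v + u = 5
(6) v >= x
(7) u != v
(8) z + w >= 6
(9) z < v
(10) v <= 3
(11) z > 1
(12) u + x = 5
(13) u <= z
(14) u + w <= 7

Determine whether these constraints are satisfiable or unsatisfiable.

Satisfiable

Try x = 3, y = 3, z = 2, w = 4, v = 3, u = 2.
Check constraint 3: y + z = 5; constraint 5: v + u = 5. The remaining constraints are straightforward to verify.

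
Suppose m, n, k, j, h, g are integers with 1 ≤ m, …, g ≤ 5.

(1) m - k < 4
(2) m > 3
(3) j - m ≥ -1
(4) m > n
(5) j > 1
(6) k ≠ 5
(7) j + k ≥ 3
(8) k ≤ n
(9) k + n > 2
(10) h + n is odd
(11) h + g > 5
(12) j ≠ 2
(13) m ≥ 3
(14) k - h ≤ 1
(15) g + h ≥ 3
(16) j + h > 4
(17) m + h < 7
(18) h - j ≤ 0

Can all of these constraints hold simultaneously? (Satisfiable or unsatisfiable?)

Satisfiable

One satisfying assignment is m = 4, n = 3, k = 2, j = 4, h = 2, g = 4.
For the less obvious constraints — constraint 1: m - k = 2; constraint 3: j - m = 0; constraint 7: j + k = 6 — and the others hold by inspection.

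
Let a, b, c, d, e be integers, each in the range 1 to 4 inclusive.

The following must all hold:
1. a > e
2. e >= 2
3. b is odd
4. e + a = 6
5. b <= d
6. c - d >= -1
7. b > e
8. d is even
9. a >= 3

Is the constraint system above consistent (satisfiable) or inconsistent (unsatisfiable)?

Satisfiable

The assignment a = 4, b = 3, c = 4, d = 4, e = 2 works:
  constraint 3 holds since b = 3 is odd.
  constraint 4 holds since e + a = 6.
  constraint 6 holds since c - d = 0.
The rest check out directly.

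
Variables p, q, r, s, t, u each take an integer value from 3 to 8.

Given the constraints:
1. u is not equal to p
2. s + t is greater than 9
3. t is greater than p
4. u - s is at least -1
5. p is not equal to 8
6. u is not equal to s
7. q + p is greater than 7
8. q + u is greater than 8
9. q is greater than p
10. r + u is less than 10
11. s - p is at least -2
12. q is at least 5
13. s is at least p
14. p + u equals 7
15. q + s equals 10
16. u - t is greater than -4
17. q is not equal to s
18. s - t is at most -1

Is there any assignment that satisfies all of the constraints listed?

One satisfying assignment is p = 4, q = 6, r = 4, s = 4, t = 6, u = 3.
For the less obvious constraints — constraint 2: s + t = 10; constraint 4: u - s = -1 — and the others hold by inspection.

Satisfiable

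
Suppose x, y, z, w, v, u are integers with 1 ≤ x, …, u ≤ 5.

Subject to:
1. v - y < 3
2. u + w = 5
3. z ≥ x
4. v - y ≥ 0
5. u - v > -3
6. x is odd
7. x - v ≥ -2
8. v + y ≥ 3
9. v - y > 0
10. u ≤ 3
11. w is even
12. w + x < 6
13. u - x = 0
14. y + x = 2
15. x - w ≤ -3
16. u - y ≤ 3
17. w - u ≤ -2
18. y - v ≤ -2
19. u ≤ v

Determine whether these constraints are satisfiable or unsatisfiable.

Constraints 7, 15, 16, 17, and 18 give y − u ≥ -3, u − w ≥ 2, w − x ≥ 3, x − v ≥ -2, v − y ≥ 2.
Adding all 5 inequalities: the left sides telescope to 0, and the right sides sum to (-3) + 2 + 3 + (-2) + 2 = 2. So 0 ≥ 2, which is false.

Unsatisfiable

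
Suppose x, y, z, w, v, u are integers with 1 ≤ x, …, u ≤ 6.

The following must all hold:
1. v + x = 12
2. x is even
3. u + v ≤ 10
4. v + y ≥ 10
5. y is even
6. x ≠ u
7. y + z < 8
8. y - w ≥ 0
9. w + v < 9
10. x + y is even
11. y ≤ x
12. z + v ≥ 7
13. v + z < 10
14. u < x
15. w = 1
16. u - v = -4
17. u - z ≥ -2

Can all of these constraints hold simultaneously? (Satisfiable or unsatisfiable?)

Take x = 6, y = 4, z = 1, w = 1, v = 6, u = 2. Then constraint 1: v + x = 12; constraint 3: u + v = 8, and every other listed constraint is also met.

Satisfiable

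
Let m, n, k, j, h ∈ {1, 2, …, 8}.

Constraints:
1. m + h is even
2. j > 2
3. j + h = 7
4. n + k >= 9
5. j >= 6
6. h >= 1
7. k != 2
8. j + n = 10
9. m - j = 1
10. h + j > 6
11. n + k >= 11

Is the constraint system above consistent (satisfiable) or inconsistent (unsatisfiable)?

Try m = 7, n = 4, k = 7, j = 6, h = 1.
Check constraint 3: j + h = 7; constraint 4: n + k = 11. The remaining constraints are straightforward to verify.

Satisfiable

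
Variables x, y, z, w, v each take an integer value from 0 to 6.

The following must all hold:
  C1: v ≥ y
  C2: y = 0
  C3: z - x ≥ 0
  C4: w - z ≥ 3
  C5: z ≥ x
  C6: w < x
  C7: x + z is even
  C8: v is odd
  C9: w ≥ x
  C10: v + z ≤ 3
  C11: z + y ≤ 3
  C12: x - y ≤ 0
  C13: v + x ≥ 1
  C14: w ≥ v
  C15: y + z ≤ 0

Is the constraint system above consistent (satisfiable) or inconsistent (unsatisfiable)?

Unsatisfiable

Constraints 1, 6, 12, and 14 give x ≤ y, y ≤ v, v ≤ w, w < x. Chaining: x ≤ y ≤ v ≤ w < x, which forces x < x — impossible.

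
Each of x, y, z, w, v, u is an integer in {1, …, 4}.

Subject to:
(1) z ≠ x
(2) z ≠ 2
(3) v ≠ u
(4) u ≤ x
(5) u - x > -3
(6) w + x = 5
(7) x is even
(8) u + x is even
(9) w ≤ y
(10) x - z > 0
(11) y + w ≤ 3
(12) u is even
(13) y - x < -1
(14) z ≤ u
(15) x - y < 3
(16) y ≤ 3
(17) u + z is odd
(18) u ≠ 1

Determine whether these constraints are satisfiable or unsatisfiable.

Satisfiable

One satisfying assignment is x = 4, y = 2, z = 3, w = 1, v = 1, u = 4.
For the less obvious constraints — constraint 5: u - x = 0; constraint 6: w + x = 5; constraint 10: x - z = 1 — and the others hold by inspection.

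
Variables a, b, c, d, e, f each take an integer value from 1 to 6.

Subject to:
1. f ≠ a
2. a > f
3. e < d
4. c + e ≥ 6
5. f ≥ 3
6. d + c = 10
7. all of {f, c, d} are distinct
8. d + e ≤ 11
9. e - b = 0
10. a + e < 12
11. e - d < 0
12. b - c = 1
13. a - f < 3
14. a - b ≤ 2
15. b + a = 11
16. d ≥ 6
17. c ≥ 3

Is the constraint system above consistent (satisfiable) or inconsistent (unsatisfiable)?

The assignment a = 6, b = 5, c = 4, d = 6, e = 5, f = 5 works:
  constraint 4 holds since c + e = 9.
  constraint 6 holds since d + c = 10.
  constraint 8 holds since d + e = 11.
The rest check out directly.

Satisfiable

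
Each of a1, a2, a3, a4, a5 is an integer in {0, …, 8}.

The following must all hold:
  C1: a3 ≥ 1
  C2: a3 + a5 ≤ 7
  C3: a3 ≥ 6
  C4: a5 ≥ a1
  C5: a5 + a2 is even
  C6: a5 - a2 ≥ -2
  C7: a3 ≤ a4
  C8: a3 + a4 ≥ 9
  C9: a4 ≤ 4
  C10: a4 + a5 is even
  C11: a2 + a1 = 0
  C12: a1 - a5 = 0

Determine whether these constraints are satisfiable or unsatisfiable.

From constraint 3: a3 ≥ 6. From constraints 7 and 9: a3 ≤ a4 and a4 ≤ 4, so a3 ≤ 4. But 4 < 6, so no value of a3 works.

Unsatisfiable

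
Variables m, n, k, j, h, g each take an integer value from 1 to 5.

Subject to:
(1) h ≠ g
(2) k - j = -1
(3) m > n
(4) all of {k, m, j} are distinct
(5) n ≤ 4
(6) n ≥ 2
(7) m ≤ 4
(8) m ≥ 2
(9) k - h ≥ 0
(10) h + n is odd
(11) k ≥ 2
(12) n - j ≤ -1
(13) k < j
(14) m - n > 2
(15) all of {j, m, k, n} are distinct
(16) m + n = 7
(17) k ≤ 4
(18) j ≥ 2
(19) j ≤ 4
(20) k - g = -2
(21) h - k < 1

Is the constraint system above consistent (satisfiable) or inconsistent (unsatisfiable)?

Unsatisfiable

Constraints 5, 6, 7, 8, 11, 17, 18, and 19 confine each of j, m, k, n to the 3 values {2, …, 4}.
Constraint 15 requires all 4 of them to be distinct, but only 3 values are available — impossible by the pigeonhole principle.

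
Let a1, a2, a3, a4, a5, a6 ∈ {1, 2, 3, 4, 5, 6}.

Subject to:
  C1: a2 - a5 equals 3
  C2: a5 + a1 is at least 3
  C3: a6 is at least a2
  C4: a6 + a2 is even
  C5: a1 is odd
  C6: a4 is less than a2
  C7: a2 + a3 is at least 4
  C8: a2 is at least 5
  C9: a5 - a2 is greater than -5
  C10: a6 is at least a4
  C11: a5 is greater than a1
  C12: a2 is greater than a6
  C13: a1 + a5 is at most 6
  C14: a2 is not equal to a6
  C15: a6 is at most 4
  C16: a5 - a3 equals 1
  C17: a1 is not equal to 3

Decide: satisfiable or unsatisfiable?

From constraint 8: a2 ≥ 5. From constraints 3 and 15: a2 ≤ a6 and a6 ≤ 4, so a2 ≤ 4. But 4 < 5, so no value of a2 works.

Unsatisfiable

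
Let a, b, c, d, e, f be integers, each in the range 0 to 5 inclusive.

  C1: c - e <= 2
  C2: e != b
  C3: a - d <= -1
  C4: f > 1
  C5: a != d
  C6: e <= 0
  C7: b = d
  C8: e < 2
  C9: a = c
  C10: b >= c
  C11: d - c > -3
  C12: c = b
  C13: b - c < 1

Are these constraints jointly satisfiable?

Unsatisfiable

From constraints 7, 9, and 12, a = c = b = d, so a = d. But constraint 5 says a ≠ d. Contradiction.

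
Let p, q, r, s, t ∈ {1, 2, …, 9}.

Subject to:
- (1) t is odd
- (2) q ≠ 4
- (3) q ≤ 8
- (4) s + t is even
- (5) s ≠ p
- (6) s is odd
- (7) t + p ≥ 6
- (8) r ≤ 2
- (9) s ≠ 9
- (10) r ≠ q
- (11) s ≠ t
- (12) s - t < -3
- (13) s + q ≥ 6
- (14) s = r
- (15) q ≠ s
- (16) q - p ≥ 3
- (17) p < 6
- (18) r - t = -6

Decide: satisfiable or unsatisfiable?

Satisfiable

The assignment p = 2, q = 5, r = 1, s = 1, t = 7 works:
  constraint 7 holds since t + p = 9.
  constraint 12 holds since s - t = -6.
The rest check out directly.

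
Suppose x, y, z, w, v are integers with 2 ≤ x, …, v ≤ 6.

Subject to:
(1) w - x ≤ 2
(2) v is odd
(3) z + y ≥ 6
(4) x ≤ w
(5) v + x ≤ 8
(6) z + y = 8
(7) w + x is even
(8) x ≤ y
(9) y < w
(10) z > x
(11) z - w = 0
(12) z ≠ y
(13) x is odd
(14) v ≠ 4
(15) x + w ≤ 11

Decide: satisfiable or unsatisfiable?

The assignment x = 3, y = 3, z = 5, w = 5, v = 3 works:
  constraint 1 holds since w - x = 2.
  constraint 3 holds since z + y = 8.
The rest check out directly.

Satisfiable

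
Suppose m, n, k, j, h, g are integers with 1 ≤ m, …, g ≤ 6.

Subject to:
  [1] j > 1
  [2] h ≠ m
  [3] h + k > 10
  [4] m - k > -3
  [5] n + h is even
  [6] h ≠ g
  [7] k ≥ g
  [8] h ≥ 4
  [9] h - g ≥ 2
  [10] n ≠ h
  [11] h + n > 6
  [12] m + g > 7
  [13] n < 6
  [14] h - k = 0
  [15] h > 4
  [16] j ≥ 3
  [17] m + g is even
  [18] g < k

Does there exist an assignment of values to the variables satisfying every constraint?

Take m = 5, n = 2, k = 6, j = 3, h = 6, g = 3. Then constraint 3: h + k = 12; constraint 4: m - k = -1, and every other listed constraint is also met.

Satisfiable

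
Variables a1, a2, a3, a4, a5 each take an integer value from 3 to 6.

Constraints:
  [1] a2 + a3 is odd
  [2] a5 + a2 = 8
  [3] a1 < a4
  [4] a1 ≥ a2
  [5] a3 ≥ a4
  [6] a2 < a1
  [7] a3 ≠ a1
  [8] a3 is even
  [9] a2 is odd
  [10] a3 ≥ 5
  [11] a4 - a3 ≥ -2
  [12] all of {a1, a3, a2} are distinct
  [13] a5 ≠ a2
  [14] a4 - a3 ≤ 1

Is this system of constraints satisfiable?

Satisfiable

One satisfying assignment is a1 = 4, a2 = 3, a3 = 6, a4 = 6, a5 = 5.
For the less obvious constraints — constraint 2: a5 + a2 = 8; constraint 11: a4 - a3 = 0 — and the others hold by inspection.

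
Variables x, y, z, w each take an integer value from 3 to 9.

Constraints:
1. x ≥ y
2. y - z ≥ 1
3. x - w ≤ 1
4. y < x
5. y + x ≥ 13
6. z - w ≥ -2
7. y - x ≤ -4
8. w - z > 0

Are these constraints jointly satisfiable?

Unsatisfiable

Constraints 2, 3, 6, and 7 give y − z ≥ 1, z − w ≥ -2, w − x ≥ -1, x − y ≥ 4.
Adding all 4 inequalities: the left sides telescope to 0, and the right sides sum to 1 + (-2) + (-1) + 4 = 2. So 0 ≥ 2, which is false.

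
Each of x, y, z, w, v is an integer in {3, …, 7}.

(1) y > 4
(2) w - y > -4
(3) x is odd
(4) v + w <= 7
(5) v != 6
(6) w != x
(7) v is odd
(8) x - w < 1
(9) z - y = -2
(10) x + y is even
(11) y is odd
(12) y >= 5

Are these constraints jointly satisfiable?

Satisfiable

Take x = 3, y = 7, z = 5, w = 4, v = 3. Then constraint 2: w - y = -3; constraint 4: v + w = 7; constraint 8: x - w = -1, and every other listed constraint is also met.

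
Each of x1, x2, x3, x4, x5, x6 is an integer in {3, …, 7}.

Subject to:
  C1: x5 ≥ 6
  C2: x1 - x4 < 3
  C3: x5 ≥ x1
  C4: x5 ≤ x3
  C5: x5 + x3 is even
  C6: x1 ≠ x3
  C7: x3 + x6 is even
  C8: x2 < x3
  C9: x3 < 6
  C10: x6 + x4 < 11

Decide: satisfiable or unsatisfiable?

Unsatisfiable

From constraints 1 and 4: x3 ≥ x5 and x5 ≥ 6, so x3 ≥ 6. From constraint 9: x3 ≤ 5. But 5 < 6, so no value of x3 works.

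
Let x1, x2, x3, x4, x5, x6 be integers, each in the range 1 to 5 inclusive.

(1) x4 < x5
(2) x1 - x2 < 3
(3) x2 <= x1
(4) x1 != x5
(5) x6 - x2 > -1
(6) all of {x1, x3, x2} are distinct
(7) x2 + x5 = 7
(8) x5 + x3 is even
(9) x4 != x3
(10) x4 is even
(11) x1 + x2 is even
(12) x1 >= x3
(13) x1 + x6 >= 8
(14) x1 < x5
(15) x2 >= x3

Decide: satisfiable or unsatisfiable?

Satisfiable

The assignment x1 = 4, x2 = 2, x3 = 1, x4 = 4, x5 = 5, x6 = 4 works:
  constraint 2 holds since x1 - x2 = 2.
  constraint 5 holds since x6 - x2 = 2.
The rest check out directly.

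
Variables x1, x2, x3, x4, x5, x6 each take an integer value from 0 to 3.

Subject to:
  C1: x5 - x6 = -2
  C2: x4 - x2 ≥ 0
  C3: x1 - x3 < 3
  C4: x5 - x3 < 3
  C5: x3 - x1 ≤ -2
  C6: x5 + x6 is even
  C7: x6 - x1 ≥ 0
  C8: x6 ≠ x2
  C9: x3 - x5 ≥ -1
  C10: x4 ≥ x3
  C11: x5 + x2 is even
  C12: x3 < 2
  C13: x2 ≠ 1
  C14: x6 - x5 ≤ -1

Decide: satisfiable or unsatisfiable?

Constraints 5, 7, 9, and 14 give x3 − x5 ≥ -1, x5 − x6 ≥ 1, x6 − x1 ≥ 0, x1 − x3 ≥ 2.
Adding all 4 inequalities: the left sides telescope to 0, and the right sides sum to (-1) + 1 + 0 + 2 = 2. So 0 ≥ 2, which is false.

Unsatisfiable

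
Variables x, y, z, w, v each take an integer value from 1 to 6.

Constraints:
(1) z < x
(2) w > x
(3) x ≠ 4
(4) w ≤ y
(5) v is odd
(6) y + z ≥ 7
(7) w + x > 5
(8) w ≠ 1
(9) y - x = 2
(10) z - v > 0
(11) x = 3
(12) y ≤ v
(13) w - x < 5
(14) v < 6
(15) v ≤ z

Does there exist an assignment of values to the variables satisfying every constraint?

Unsatisfiable

Constraints 1, 2, 4, 10, and 12 give v < z, z < x, x < w, w ≤ y, y ≤ v. Chaining: v < z < x < w ≤ y ≤ v, which forces v < v — impossible.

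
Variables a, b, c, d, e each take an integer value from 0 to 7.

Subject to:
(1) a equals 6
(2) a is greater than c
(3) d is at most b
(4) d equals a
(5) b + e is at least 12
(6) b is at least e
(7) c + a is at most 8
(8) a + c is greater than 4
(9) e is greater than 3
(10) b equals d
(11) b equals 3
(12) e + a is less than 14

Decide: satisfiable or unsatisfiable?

Constraint 11 fixes b = 3 and constraint 1 fixes a = 6. Constraints 4 and 10 give b = d = a, so b = a. But 3 ≠ 6 — contradiction.

Unsatisfiable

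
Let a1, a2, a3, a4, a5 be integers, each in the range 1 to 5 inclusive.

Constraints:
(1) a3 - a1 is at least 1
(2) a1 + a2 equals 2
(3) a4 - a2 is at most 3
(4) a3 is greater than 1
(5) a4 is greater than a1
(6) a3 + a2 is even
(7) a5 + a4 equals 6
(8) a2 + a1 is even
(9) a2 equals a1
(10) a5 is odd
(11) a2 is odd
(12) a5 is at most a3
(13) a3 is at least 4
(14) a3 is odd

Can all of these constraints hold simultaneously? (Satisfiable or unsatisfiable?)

Satisfiable

Take a1 = 1, a2 = 1, a3 = 5, a4 = 3, a5 = 3. Then constraint 1: a3 - a1 = 4; constraint 2: a1 + a2 = 2, and every other listed constraint is also met.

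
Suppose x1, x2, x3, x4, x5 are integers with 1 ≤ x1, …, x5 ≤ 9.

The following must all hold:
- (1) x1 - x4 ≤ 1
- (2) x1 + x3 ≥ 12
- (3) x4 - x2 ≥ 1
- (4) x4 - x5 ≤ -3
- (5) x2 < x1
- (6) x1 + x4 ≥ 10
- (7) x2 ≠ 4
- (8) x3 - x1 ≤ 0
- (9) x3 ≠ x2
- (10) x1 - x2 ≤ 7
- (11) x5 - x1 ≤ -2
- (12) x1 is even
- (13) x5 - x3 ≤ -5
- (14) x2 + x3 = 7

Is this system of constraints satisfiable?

Unsatisfiable

Constraints 3, 4, 8, 10, and 13 give x2 − x1 ≥ -7, x1 − x3 ≥ 0, x3 − x5 ≥ 5, x5 − x4 ≥ 3, x4 − x2 ≥ 1.
Adding all 5 inequalities: the left sides telescope to 0, and the right sides sum to (-7) + 0 + 5 + 3 + 1 = 2. So 0 ≥ 2, which is false.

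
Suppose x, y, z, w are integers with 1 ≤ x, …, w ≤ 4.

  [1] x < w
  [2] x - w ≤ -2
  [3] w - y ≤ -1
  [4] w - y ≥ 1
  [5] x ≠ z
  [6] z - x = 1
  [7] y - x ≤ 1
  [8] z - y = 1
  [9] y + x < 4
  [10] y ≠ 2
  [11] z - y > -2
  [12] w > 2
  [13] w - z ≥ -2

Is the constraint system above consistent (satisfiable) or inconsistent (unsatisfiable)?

Constraints 2, 3, and 7 give w − x ≥ 2, x − y ≥ -1, y − w ≥ 1.
Adding all 3 inequalities: the left sides telescope to 0, and the right sides sum to 2 + (-1) + 1 = 2. So 0 ≥ 2, which is false.

Unsatisfiable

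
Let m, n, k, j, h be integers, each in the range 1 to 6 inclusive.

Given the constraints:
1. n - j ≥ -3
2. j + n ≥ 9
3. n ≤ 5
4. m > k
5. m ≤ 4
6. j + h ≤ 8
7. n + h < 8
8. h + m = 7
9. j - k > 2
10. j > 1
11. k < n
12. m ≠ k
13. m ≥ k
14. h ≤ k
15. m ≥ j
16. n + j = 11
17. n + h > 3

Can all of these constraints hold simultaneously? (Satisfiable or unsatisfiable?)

Unsatisfiable

From constraint 3: n ≤ 5. From constraints 5 and 15: j ≤ m ≤ 4. Hence n + j ≤ 9. But constraint 16 requires n + j = 11, and 11 > 9. Contradiction.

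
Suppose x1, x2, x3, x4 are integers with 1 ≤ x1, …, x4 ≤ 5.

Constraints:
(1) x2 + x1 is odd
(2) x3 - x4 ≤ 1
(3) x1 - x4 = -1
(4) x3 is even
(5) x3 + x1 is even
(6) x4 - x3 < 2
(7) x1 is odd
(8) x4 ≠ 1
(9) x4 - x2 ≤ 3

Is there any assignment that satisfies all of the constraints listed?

Unsatisfiable

Constraint 4 makes x3 even and constraint 7 makes x1 odd, so x3 + x1 must be odd. Constraint 5 says x3 + x1 is even — contradiction.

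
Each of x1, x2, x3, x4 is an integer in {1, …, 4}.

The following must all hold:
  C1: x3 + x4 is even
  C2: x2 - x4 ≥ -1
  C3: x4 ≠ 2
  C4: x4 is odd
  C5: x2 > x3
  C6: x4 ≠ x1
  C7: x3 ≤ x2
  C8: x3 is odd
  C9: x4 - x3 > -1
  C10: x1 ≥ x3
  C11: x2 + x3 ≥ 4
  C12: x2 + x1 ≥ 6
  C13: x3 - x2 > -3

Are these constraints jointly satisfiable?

Satisfiable

The assignment x1 = 4, x2 = 4, x3 = 3, x4 = 3 works:
  constraint 2 holds since x2 - x4 = 1.
  constraint 9 holds since x4 - x3 = 0.
  constraint 11 holds since x2 + x3 = 7.
The rest check out directly.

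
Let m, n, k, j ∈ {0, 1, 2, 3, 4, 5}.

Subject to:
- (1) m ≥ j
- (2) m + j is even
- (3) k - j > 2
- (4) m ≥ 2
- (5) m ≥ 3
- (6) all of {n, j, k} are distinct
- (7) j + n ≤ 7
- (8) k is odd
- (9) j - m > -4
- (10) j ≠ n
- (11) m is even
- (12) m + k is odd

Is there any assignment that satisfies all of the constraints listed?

The assignment m = 4, n = 4, k = 5, j = 2 works:
  constraint 3 holds since k - j = 3.
  constraint 7 holds since j + n = 6.
The rest check out directly.

Satisfiable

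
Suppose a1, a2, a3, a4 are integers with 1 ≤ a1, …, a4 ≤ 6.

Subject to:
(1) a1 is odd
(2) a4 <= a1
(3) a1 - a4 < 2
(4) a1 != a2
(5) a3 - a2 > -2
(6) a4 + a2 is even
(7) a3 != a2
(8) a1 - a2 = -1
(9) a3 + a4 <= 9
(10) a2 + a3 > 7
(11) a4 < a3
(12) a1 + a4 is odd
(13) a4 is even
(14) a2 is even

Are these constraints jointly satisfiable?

One satisfying assignment is a1 = 3, a2 = 4, a3 = 5, a4 = 2.
For the less obvious constraints — constraint 3: a1 - a4 = 1; constraint 5: a3 - a2 = 1 — and the others hold by inspection.

Satisfiable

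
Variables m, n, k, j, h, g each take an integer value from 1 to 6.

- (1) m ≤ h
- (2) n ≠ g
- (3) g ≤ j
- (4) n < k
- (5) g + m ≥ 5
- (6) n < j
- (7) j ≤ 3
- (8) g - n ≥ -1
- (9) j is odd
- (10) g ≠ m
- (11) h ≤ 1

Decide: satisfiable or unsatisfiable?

From constraints 3 and 7: g ≤ j ≤ 3. From constraints 1 and 11: m ≤ h ≤ 1. Hence g + m ≤ 4. But constraint 5 requires g + m ≥ 5, and 5 > 4. Contradiction.

Unsatisfiable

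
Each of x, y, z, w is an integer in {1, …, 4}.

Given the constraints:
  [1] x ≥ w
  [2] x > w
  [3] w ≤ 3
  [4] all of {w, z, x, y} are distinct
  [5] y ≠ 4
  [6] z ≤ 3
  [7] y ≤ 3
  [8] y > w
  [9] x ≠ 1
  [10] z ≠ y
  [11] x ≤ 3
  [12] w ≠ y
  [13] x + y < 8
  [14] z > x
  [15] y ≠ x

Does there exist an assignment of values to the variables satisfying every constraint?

Constraints 3, 6, 7, and 11 confine each of w, z, x, y to the 3 values {1, …, 3} (the domain already gives each ≥ 1).
Constraint 4 requires all 4 of them to be distinct, but only 3 values are available — impossible by the pigeonhole principle.

Unsatisfiable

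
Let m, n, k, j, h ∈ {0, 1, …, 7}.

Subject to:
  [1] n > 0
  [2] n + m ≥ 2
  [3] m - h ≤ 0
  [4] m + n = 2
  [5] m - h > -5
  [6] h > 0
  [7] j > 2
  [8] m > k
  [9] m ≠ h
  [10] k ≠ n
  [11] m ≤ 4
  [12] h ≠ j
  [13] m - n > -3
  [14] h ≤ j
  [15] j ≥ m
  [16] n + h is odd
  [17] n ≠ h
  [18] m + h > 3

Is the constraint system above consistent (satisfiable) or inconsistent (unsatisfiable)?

Satisfiable

Setting (m, n, k, j, h) = (1, 1, 0, 5, 4) satisfies everything: constraint 2: n + m = 2; constraint 3: m - h = -3, and the others follow.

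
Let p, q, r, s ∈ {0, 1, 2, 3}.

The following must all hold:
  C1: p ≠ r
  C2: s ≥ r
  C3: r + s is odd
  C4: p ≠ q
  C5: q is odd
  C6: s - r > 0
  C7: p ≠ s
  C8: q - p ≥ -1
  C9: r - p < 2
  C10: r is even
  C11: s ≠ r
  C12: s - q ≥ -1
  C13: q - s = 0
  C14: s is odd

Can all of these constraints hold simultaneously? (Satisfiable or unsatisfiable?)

One satisfying assignment is p = 1, q = 3, r = 0, s = 3.
For the less obvious constraints — constraint 6: s - r = 3; constraint 8: q - p = 2 — and the others hold by inspection.

Satisfiable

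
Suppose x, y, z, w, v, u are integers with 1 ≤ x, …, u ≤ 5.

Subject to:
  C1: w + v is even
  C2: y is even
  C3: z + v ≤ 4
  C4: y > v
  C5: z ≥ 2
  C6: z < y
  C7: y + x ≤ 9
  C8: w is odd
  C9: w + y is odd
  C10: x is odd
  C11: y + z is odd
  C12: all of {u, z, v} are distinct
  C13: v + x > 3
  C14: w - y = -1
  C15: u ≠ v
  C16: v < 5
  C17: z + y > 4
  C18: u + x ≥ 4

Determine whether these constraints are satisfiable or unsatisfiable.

Satisfiable

The assignment x = 3, y = 4, z = 3, w = 3, v = 1, u = 4 works:
  constraint 3 holds since z + v = 4.
  constraint 7 holds since y + x = 7.
  constraint 13 holds since v + x = 4.
The rest check out directly.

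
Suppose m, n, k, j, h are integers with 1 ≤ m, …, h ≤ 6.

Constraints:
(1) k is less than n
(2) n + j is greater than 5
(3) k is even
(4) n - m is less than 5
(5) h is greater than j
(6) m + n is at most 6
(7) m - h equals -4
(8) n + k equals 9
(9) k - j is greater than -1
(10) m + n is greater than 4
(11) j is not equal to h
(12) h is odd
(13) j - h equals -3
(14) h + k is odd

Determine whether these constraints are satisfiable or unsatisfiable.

Satisfiable

Setting (m, n, k, j, h) = (1, 5, 4, 2, 5) satisfies everything: constraint 2: n + j = 7; constraint 4: n - m = 4, and the others follow.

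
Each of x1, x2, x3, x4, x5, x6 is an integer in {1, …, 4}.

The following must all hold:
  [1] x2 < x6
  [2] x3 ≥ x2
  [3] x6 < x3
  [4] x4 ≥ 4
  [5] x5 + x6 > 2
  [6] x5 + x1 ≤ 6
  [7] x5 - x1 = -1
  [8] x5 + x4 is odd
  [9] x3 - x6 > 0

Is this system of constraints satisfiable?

The assignment x1 = 2, x2 = 1, x3 = 3, x4 = 4, x5 = 1, x6 = 2 works:
  constraint 5 holds since x5 + x6 = 3.
  constraint 6 holds since x5 + x1 = 3.
The rest check out directly.

Satisfiable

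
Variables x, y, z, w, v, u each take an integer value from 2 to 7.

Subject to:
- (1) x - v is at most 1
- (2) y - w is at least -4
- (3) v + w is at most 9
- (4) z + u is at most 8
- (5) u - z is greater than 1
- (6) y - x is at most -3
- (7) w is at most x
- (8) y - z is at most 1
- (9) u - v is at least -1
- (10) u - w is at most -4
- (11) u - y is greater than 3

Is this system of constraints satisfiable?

Unsatisfiable

Constraints 1, 2, 6, 9, and 10 give y − w ≥ -4, w − u ≥ 4, u − v ≥ -1, v − x ≥ -1, x − y ≥ 3.
Adding all 5 inequalities: the left sides telescope to 0, and the right sides sum to (-4) + 4 + (-1) + (-1) + 3 = 1. So 0 ≥ 1, which is false.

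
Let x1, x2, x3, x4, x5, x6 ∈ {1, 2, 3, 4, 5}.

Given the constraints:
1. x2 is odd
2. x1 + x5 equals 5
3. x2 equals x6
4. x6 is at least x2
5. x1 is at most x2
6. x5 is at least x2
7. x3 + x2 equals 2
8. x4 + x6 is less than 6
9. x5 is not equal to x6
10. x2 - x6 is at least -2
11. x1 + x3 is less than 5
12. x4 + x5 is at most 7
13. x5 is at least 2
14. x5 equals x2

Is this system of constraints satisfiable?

Unsatisfiable

From constraints 3 and 14, x5 = x2 = x6, so x5 = x6. But constraint 9 says x5 ≠ x6. Contradiction.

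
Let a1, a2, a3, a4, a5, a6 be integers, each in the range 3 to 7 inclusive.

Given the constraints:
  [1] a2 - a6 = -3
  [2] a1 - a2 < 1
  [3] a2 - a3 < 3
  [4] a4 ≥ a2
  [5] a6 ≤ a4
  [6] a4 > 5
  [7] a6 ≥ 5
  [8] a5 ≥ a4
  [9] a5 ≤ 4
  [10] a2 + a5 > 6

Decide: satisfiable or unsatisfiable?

From constraints 5 and 7: a4 ≥ a6 and a6 ≥ 5, so a4 ≥ 5. From constraints 8 and 9: a4 ≤ a5 and a5 ≤ 4, so a4 ≤ 4. But 4 < 5, so no value of a4 works.

Unsatisfiable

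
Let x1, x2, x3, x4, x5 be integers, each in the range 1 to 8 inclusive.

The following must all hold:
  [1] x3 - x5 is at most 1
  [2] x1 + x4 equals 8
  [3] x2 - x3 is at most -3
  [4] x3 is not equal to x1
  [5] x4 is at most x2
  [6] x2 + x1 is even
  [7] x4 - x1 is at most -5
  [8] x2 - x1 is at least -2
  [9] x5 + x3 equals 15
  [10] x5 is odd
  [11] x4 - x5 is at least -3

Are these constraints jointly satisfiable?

Constraints 1, 3, 7, 8, and 11 give x3 − x2 ≥ 3, x2 − x1 ≥ -2, x1 − x4 ≥ 5, x4 − x5 ≥ -3, x5 − x3 ≥ -1.
Adding all 5 inequalities: the left sides telescope to 0, and the right sides sum to 3 + (-2) + 5 + (-3) + (-1) = 2. So 0 ≥ 2, which is false.

Unsatisfiable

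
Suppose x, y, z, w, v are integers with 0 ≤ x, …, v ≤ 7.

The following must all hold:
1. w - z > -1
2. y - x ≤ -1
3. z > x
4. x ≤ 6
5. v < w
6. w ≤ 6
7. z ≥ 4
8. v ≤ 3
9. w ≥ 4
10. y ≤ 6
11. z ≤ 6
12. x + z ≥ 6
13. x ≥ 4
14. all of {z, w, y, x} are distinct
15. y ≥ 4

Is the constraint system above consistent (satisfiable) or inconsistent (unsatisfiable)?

Unsatisfiable

Constraints 4, 6, 7, 9, 10, 11, 13, and 15 confine each of z, w, y, x to the 3 values {4, …, 6}.
Constraint 14 requires all 4 of them to be distinct, but only 3 values are available — impossible by the pigeonhole principle.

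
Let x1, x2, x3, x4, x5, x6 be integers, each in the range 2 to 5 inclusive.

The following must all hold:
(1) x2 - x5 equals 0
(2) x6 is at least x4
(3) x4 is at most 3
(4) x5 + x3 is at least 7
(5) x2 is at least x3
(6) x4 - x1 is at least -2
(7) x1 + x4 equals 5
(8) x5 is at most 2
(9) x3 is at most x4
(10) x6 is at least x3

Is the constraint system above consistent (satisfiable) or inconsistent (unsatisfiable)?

Unsatisfiable

From constraint 8: x5 ≤ 2. From constraints 3 and 9: x3 ≤ x4 ≤ 3. Hence x5 + x3 ≤ 5. But constraint 4 requires x5 + x3 ≥ 7, and 7 > 5. Contradiction.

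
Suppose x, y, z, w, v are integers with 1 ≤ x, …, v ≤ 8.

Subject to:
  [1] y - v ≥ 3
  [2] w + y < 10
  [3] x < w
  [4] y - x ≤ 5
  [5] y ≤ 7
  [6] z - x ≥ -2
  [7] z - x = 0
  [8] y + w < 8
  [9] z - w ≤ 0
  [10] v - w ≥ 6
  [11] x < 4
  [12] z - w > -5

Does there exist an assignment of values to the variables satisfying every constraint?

Unsatisfiable

Constraints 1, 4, 6, 9, and 10 give x − y ≥ -5, y − v ≥ 3, v − w ≥ 6, w − z ≥ 0, z − x ≥ -2.
Adding all 5 inequalities: the left sides telescope to 0, and the right sides sum to (-5) + 3 + 6 + 0 + (-2) = 2. So 0 ≥ 2, which is false.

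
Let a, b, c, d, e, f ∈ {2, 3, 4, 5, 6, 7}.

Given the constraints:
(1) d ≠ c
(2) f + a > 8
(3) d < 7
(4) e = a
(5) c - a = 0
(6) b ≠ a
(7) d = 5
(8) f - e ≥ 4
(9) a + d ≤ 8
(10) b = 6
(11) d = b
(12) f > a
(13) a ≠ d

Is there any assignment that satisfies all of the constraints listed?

Constraint 7 fixes d = 5 and constraint 10 fixes b = 6, but constraint 11 requires d = b. Since 5 ≠ 6, contradiction.

Unsatisfiable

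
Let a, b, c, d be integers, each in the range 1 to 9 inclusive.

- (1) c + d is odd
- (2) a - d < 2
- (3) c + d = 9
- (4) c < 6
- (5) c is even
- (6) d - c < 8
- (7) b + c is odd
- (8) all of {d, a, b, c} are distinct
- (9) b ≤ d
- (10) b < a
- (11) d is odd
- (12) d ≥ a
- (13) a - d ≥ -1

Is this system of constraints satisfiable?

Satisfiable

The assignment a = 6, b = 1, c = 2, d = 7 works:
  constraint 2 holds since a - d = -1.
  constraint 3 holds since c + d = 9.
  constraint 6 holds since d - c = 5.
The rest check out directly.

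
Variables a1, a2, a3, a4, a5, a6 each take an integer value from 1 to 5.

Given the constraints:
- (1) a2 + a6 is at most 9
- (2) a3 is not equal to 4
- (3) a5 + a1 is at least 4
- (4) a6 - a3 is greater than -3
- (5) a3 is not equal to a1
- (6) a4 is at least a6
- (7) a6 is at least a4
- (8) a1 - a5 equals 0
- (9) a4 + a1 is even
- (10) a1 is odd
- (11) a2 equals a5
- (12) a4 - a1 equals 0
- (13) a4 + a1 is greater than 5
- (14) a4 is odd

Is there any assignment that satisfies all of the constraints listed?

Satisfiable

One satisfying assignment is a1 = 3, a2 = 3, a3 = 5, a4 = 3, a5 = 3, a6 = 3.
For the less obvious constraints — constraint 1: a2 + a6 = 6; constraint 3: a5 + a1 = 6 — and the others hold by inspection.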